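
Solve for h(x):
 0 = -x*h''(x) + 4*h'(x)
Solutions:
 h(x) = C1 + C2*x^5


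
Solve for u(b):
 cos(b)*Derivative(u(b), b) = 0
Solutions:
 u(b) = C1


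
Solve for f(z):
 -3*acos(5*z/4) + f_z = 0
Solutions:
 f(z) = C1 + 3*z*acos(5*z/4) - 3*sqrt(16 - 25*z^2)/5


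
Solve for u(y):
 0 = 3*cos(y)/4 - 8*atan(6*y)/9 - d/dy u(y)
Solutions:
 u(y) = C1 - 8*y*atan(6*y)/9 + 2*log(36*y^2 + 1)/27 + 3*sin(y)/4


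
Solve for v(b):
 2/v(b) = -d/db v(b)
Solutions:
 v(b) = -sqrt(C1 - 4*b)
 v(b) = sqrt(C1 - 4*b)


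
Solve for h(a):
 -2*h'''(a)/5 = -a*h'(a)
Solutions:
 h(a) = C1 + Integral(C2*airyai(2^(2/3)*5^(1/3)*a/2) + C3*airybi(2^(2/3)*5^(1/3)*a/2), a)


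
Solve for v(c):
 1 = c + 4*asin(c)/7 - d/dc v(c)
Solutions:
 v(c) = C1 + c^2/2 + 4*c*asin(c)/7 - c + 4*sqrt(1 - c^2)/7


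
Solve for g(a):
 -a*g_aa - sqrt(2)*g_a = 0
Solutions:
 g(a) = C1 + C2*a^(1 - sqrt(2))


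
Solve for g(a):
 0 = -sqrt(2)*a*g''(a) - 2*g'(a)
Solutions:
 g(a) = C1 + C2*a^(1 - sqrt(2))


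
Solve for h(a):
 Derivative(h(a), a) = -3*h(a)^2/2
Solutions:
 h(a) = 2/(C1 + 3*a)


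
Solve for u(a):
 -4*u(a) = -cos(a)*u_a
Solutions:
 u(a) = C1*(sin(a)^2 + 2*sin(a) + 1)/(sin(a)^2 - 2*sin(a) + 1)


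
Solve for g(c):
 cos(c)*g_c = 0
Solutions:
 g(c) = C1


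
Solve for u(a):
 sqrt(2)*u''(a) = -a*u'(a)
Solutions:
 u(a) = C1 + C2*erf(2^(1/4)*a/2)


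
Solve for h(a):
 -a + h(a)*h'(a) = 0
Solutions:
 h(a) = -sqrt(C1 + a^2)
 h(a) = sqrt(C1 + a^2)


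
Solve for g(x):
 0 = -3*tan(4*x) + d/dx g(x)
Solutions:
 g(x) = C1 - 3*log(cos(4*x))/4


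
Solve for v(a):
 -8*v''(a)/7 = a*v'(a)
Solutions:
 v(a) = C1 + C2*erf(sqrt(7)*a/4)


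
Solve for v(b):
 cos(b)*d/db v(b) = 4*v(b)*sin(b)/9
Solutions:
 v(b) = C1/cos(b)^(4/9)


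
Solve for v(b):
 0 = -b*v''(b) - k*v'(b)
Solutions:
 v(b) = C1 + b^(1 - re(k))*(C2*sin(log(b)*Abs(im(k))) + C3*cos(log(b)*im(k)))


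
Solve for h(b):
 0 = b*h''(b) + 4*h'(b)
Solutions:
 h(b) = C1 + C2/b^3


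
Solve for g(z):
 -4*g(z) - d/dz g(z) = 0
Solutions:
 g(z) = C1*exp(-4*z)


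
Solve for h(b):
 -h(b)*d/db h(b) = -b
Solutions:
 h(b) = -sqrt(C1 + b^2)
 h(b) = sqrt(C1 + b^2)


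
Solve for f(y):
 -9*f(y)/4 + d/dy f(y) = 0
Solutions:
 f(y) = C1*exp(9*y/4)


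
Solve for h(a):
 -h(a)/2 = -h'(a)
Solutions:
 h(a) = C1*exp(a/2)


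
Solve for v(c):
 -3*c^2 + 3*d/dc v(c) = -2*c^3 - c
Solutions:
 v(c) = C1 - c^4/6 + c^3/3 - c^2/6


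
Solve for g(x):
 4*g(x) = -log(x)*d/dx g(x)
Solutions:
 g(x) = C1*exp(-4*li(x))


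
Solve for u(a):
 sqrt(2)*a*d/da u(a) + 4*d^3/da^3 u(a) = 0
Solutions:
 u(a) = C1 + Integral(C2*airyai(-sqrt(2)*a/2) + C3*airybi(-sqrt(2)*a/2), a)


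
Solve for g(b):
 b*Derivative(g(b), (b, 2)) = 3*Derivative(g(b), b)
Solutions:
 g(b) = C1 + C2*b^4


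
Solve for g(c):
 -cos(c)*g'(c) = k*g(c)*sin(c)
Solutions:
 g(c) = C1*exp(k*log(cos(c)))


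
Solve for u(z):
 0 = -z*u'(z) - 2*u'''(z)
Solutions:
 u(z) = C1 + Integral(C2*airyai(-2^(2/3)*z/2) + C3*airybi(-2^(2/3)*z/2), z)


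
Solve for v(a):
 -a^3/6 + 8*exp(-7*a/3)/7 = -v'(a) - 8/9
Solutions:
 v(a) = C1 + a^4/24 - 8*a/9 + 24*exp(-7*a/3)/49


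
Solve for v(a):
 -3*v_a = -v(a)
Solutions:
 v(a) = C1*exp(a/3)


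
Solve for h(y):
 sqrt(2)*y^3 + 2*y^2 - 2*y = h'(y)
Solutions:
 h(y) = C1 + sqrt(2)*y^4/4 + 2*y^3/3 - y^2


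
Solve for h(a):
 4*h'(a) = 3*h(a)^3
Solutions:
 h(a) = -sqrt(2)*sqrt(-1/(C1 + 3*a))
 h(a) = sqrt(2)*sqrt(-1/(C1 + 3*a))


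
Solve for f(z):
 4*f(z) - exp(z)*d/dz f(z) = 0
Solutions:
 f(z) = C1*exp(-4*exp(-z))


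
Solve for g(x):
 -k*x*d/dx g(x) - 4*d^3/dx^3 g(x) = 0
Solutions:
 g(x) = C1 + Integral(C2*airyai(2^(1/3)*x*(-k)^(1/3)/2) + C3*airybi(2^(1/3)*x*(-k)^(1/3)/2), x)


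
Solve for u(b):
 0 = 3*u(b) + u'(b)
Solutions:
 u(b) = C1*exp(-3*b)


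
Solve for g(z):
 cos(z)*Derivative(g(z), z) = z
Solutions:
 g(z) = C1 + Integral(z/cos(z), z)


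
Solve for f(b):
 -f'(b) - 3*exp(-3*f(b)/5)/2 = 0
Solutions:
 f(b) = 5*log(C1 - 9*b/10)/3
 f(b) = 5*log(10^(2/3)*(-3^(1/3) - 3^(5/6)*I)*(C1 - 3*b)^(1/3)/20)
 f(b) = 5*log(10^(2/3)*(-3^(1/3) + 3^(5/6)*I)*(C1 - 3*b)^(1/3)/20)


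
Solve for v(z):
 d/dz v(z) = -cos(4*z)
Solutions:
 v(z) = C1 - sin(4*z)/4


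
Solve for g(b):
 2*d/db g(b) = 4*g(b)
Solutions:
 g(b) = C1*exp(2*b)


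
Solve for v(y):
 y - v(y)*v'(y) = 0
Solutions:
 v(y) = -sqrt(C1 + y^2)
 v(y) = sqrt(C1 + y^2)


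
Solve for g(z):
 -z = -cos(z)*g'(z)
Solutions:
 g(z) = C1 + Integral(z/cos(z), z)


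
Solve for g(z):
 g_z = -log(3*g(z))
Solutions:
 Integral(1/(log(_y) + log(3)), (_y, g(z))) = C1 - z


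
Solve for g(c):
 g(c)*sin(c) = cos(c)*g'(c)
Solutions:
 g(c) = C1/cos(c)


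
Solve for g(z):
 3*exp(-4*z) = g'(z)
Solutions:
 g(z) = C1 - 3*exp(-4*z)/4


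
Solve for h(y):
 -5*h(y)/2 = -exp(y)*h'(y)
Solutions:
 h(y) = C1*exp(-5*exp(-y)/2)


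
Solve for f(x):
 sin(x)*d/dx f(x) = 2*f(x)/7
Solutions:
 f(x) = C1*(cos(x) - 1)^(1/7)/(cos(x) + 1)^(1/7)


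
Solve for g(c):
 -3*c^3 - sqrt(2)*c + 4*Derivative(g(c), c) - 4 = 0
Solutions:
 g(c) = C1 + 3*c^4/16 + sqrt(2)*c^2/8 + c


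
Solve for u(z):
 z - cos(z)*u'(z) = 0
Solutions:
 u(z) = C1 + Integral(z/cos(z), z)


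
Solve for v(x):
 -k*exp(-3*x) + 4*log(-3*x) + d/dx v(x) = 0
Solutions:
 v(x) = C1 - k*exp(-3*x)/3 - 4*x*log(-x) + 4*x*(1 - log(3))


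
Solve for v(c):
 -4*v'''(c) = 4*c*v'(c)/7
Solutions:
 v(c) = C1 + Integral(C2*airyai(-7^(2/3)*c/7) + C3*airybi(-7^(2/3)*c/7), c)


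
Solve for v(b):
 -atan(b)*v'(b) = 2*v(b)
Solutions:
 v(b) = C1*exp(-2*Integral(1/atan(b), b))


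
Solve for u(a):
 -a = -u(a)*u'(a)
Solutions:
 u(a) = -sqrt(C1 + a^2)
 u(a) = sqrt(C1 + a^2)


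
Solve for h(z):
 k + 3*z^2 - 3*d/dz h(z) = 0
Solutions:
 h(z) = C1 + k*z/3 + z^3/3


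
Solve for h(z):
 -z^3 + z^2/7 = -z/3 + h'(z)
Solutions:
 h(z) = C1 - z^4/4 + z^3/21 + z^2/6


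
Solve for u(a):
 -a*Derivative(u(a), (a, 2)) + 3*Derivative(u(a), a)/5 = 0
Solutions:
 u(a) = C1 + C2*a^(8/5)


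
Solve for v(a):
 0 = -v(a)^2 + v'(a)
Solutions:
 v(a) = -1/(C1 + a)


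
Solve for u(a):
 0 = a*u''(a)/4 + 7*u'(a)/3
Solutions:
 u(a) = C1 + C2/a^(25/3)


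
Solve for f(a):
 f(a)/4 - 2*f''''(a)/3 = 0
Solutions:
 f(a) = C1*exp(-6^(1/4)*a/2) + C2*exp(6^(1/4)*a/2) + C3*sin(6^(1/4)*a/2) + C4*cos(6^(1/4)*a/2)


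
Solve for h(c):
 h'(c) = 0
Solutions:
 h(c) = C1


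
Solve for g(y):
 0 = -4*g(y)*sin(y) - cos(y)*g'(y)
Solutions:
 g(y) = C1*cos(y)^4


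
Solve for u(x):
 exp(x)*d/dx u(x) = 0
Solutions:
 u(x) = C1


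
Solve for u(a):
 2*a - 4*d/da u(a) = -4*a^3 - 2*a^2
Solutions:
 u(a) = C1 + a^4/4 + a^3/6 + a^2/4


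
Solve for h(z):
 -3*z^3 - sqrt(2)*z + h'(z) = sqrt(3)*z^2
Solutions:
 h(z) = C1 + 3*z^4/4 + sqrt(3)*z^3/3 + sqrt(2)*z^2/2


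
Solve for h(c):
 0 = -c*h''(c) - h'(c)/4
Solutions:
 h(c) = C1 + C2*c^(3/4)


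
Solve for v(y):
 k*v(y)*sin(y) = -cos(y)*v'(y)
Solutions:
 v(y) = C1*exp(k*log(cos(y)))


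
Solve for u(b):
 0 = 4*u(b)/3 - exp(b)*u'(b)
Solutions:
 u(b) = C1*exp(-4*exp(-b)/3)


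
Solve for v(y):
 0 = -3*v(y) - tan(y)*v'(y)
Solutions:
 v(y) = C1/sin(y)^3


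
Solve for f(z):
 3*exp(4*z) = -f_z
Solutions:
 f(z) = C1 - 3*exp(4*z)/4


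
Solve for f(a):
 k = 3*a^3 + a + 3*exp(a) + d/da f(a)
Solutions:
 f(a) = C1 - 3*a^4/4 - a^2/2 + a*k - 3*exp(a)


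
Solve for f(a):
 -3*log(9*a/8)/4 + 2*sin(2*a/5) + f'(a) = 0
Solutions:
 f(a) = C1 + 3*a*log(a)/4 - 9*a*log(2)/4 - 3*a/4 + 3*a*log(3)/2 + 5*cos(2*a/5)


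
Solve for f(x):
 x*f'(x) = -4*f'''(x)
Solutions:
 f(x) = C1 + Integral(C2*airyai(-2^(1/3)*x/2) + C3*airybi(-2^(1/3)*x/2), x)


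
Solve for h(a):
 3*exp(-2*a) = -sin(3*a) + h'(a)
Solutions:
 h(a) = C1 - cos(3*a)/3 - 3*exp(-2*a)/2


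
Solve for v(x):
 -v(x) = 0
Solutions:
 v(x) = 0


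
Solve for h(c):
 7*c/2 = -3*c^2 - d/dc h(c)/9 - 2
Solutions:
 h(c) = C1 - 9*c^3 - 63*c^2/4 - 18*c


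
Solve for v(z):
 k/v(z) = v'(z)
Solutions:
 v(z) = -sqrt(C1 + 2*k*z)
 v(z) = sqrt(C1 + 2*k*z)


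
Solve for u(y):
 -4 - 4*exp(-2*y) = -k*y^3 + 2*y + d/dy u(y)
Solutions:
 u(y) = C1 + k*y^4/4 - y^2 - 4*y + 2*exp(-2*y)


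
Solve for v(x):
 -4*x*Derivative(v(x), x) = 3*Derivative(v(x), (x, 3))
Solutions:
 v(x) = C1 + Integral(C2*airyai(-6^(2/3)*x/3) + C3*airybi(-6^(2/3)*x/3), x)


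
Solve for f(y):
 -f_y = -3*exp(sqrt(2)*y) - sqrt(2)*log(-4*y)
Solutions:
 f(y) = C1 + sqrt(2)*y*log(-y) + sqrt(2)*y*(-1 + 2*log(2)) + 3*sqrt(2)*exp(sqrt(2)*y)/2


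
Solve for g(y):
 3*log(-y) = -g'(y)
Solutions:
 g(y) = C1 - 3*y*log(-y) + 3*y


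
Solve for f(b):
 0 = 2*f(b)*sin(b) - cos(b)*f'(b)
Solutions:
 f(b) = C1/cos(b)^2


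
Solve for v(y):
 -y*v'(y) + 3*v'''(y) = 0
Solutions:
 v(y) = C1 + Integral(C2*airyai(3^(2/3)*y/3) + C3*airybi(3^(2/3)*y/3), y)


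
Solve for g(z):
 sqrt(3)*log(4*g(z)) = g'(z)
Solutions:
 -sqrt(3)*Integral(1/(log(_y) + 2*log(2)), (_y, g(z)))/3 = C1 - z


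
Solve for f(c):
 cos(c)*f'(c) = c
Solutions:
 f(c) = C1 + Integral(c/cos(c), c)


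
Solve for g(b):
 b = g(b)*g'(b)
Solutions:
 g(b) = -sqrt(C1 + b^2)
 g(b) = sqrt(C1 + b^2)


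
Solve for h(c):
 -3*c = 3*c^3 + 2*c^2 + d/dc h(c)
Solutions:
 h(c) = C1 - 3*c^4/4 - 2*c^3/3 - 3*c^2/2


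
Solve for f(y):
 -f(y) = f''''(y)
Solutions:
 f(y) = (C1*sin(sqrt(2)*y/2) + C2*cos(sqrt(2)*y/2))*exp(-sqrt(2)*y/2) + (C3*sin(sqrt(2)*y/2) + C4*cos(sqrt(2)*y/2))*exp(sqrt(2)*y/2)


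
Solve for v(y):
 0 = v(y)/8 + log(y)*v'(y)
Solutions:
 v(y) = C1*exp(-li(y)/8)


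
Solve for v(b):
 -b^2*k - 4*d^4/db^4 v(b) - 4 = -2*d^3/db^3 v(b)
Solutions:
 v(b) = C1 + C2*b + C3*b^2 + C4*exp(b/2) + b^5*k/120 + b^4*k/12 + b^3*(2*k + 1)/3


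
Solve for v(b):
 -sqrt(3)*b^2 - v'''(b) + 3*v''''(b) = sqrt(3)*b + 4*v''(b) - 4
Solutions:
 v(b) = C1 + C2*b + C3*exp(-b) + C4*exp(4*b/3) - sqrt(3)*b^4/48 - sqrt(3)*b^3/48 + b^2*(32 - 11*sqrt(3))/64


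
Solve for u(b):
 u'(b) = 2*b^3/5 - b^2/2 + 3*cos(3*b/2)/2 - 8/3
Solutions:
 u(b) = C1 + b^4/10 - b^3/6 - 8*b/3 + sin(3*b/2)


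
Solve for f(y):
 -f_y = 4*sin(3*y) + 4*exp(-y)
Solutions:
 f(y) = C1 + 4*cos(3*y)/3 + 4*exp(-y)


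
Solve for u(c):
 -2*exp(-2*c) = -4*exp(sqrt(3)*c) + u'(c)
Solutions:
 u(c) = C1 + 4*sqrt(3)*exp(sqrt(3)*c)/3 + exp(-2*c)


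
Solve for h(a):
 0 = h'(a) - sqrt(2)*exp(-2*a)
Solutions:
 h(a) = C1 - sqrt(2)*exp(-2*a)/2


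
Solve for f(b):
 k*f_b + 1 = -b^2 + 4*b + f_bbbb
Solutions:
 f(b) = C1 + C2*exp(b*k^(1/3)) + C3*exp(b*k^(1/3)*(-1 + sqrt(3)*I)/2) + C4*exp(-b*k^(1/3)*(1 + sqrt(3)*I)/2) - b^3/(3*k) + 2*b^2/k - b/k


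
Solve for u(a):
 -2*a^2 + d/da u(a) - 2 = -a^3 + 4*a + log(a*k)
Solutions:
 u(a) = C1 - a^4/4 + 2*a^3/3 + 2*a^2 + a*log(a*k) + a


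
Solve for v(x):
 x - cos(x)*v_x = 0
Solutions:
 v(x) = C1 + Integral(x/cos(x), x)


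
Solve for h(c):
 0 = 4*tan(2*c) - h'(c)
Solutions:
 h(c) = C1 - 2*log(cos(2*c))


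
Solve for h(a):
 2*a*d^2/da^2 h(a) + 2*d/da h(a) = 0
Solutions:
 h(a) = C1 + C2*log(a)


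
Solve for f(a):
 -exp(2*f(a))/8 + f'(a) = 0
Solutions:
 f(a) = log(-1/(C1 + a))/2 + log(2)
 f(a) = log(-sqrt(-1/(C1 + a))) + log(2)


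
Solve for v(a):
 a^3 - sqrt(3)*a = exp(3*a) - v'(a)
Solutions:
 v(a) = C1 - a^4/4 + sqrt(3)*a^2/2 + exp(3*a)/3


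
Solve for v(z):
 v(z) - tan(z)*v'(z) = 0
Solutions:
 v(z) = C1*sin(z)


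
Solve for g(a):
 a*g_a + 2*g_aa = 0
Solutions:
 g(a) = C1 + C2*erf(a/2)


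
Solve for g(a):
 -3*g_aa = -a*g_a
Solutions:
 g(a) = C1 + C2*erfi(sqrt(6)*a/6)


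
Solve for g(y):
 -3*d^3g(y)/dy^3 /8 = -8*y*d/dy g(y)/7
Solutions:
 g(y) = C1 + Integral(C2*airyai(4*21^(2/3)*y/21) + C3*airybi(4*21^(2/3)*y/21), y)


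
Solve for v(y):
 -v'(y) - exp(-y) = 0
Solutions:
 v(y) = C1 + exp(-y)


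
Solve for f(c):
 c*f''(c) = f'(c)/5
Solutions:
 f(c) = C1 + C2*c^(6/5)


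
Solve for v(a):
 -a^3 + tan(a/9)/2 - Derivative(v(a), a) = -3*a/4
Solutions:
 v(a) = C1 - a^4/4 + 3*a^2/8 - 9*log(cos(a/9))/2


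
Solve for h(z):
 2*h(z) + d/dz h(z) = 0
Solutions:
 h(z) = C1*exp(-2*z)


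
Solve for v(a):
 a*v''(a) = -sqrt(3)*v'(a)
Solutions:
 v(a) = C1 + C2*a^(1 - sqrt(3))


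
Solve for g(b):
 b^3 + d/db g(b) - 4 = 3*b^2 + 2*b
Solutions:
 g(b) = C1 - b^4/4 + b^3 + b^2 + 4*b


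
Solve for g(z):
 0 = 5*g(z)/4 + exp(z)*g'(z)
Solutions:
 g(z) = C1*exp(5*exp(-z)/4)


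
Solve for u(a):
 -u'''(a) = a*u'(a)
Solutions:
 u(a) = C1 + Integral(C2*airyai(-a) + C3*airybi(-a), a)


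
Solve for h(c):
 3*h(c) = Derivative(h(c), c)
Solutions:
 h(c) = C1*exp(3*c)


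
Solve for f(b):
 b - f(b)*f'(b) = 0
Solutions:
 f(b) = -sqrt(C1 + b^2)
 f(b) = sqrt(C1 + b^2)


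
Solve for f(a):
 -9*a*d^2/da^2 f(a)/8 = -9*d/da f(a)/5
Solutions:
 f(a) = C1 + C2*a^(13/5)


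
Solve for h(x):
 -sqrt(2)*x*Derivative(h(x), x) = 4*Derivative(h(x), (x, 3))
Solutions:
 h(x) = C1 + Integral(C2*airyai(-sqrt(2)*x/2) + C3*airybi(-sqrt(2)*x/2), x)


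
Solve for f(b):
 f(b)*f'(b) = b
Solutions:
 f(b) = -sqrt(C1 + b^2)
 f(b) = sqrt(C1 + b^2)


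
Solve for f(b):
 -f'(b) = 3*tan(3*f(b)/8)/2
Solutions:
 f(b) = -8*asin(C1*exp(-9*b/16))/3 + 8*pi/3
 f(b) = 8*asin(C1*exp(-9*b/16))/3


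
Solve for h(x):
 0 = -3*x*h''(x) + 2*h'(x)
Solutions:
 h(x) = C1 + C2*x^(5/3)


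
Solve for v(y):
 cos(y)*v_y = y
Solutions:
 v(y) = C1 + Integral(y/cos(y), y)


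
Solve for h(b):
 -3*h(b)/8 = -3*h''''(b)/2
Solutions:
 h(b) = C1*exp(-sqrt(2)*b/2) + C2*exp(sqrt(2)*b/2) + C3*sin(sqrt(2)*b/2) + C4*cos(sqrt(2)*b/2)


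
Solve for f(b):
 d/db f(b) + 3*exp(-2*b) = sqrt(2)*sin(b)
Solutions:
 f(b) = C1 - sqrt(2)*cos(b) + 3*exp(-2*b)/2


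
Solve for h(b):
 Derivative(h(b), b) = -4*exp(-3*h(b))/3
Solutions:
 h(b) = log(C1 - 4*b)/3
 h(b) = log((-1 - sqrt(3)*I)*(C1 - 4*b)^(1/3)/2)
 h(b) = log((-1 + sqrt(3)*I)*(C1 - 4*b)^(1/3)/2)


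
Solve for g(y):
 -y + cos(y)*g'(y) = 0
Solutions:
 g(y) = C1 + Integral(y/cos(y), y)


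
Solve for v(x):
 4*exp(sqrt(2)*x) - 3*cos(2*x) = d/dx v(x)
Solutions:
 v(x) = C1 + 2*sqrt(2)*exp(sqrt(2)*x) - 3*sin(2*x)/2


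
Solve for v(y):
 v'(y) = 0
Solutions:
 v(y) = C1


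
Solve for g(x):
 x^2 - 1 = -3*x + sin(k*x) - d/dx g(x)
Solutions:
 g(x) = C1 - x^3/3 - 3*x^2/2 + x - cos(k*x)/k


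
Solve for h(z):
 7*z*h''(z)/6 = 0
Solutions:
 h(z) = C1 + C2*z


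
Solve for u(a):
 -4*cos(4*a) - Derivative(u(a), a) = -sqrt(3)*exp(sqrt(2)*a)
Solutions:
 u(a) = C1 + sqrt(6)*exp(sqrt(2)*a)/2 - sin(4*a)


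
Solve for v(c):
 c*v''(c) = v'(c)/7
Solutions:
 v(c) = C1 + C2*c^(8/7)


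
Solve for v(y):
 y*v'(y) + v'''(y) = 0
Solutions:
 v(y) = C1 + Integral(C2*airyai(-y) + C3*airybi(-y), y)


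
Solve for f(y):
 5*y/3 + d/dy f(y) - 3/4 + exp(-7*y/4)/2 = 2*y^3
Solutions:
 f(y) = C1 + y^4/2 - 5*y^2/6 + 3*y/4 + 2*exp(-7*y/4)/7


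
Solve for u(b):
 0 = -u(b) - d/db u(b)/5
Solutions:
 u(b) = C1*exp(-5*b)


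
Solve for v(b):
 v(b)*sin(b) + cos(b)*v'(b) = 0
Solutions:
 v(b) = C1*cos(b)


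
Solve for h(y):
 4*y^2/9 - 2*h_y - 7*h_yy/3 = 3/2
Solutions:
 h(y) = C1 + C2*exp(-6*y/7) + 2*y^3/27 - 7*y^2/27 - 47*y/324


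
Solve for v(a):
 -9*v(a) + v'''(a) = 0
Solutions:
 v(a) = C3*exp(3^(2/3)*a) + (C1*sin(3*3^(1/6)*a/2) + C2*cos(3*3^(1/6)*a/2))*exp(-3^(2/3)*a/2)


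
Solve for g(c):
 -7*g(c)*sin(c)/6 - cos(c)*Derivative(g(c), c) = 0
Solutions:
 g(c) = C1*cos(c)^(7/6)


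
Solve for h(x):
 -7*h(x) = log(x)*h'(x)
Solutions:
 h(x) = C1*exp(-7*li(x))


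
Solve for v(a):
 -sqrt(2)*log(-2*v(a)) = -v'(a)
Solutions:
 -sqrt(2)*Integral(1/(log(-_y) + log(2)), (_y, v(a)))/2 = C1 - a


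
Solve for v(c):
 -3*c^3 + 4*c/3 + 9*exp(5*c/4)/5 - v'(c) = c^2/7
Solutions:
 v(c) = C1 - 3*c^4/4 - c^3/21 + 2*c^2/3 + 36*exp(5*c/4)/25


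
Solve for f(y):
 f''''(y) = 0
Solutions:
 f(y) = C1 + C2*y + C3*y^2 + C4*y^3


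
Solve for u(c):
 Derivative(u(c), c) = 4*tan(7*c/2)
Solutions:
 u(c) = C1 - 8*log(cos(7*c/2))/7


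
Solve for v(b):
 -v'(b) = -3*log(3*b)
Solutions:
 v(b) = C1 + 3*b*log(b) - 3*b + b*log(27)


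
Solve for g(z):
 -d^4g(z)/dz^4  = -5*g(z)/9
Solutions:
 g(z) = C1*exp(-sqrt(3)*5^(1/4)*z/3) + C2*exp(sqrt(3)*5^(1/4)*z/3) + C3*sin(sqrt(3)*5^(1/4)*z/3) + C4*cos(sqrt(3)*5^(1/4)*z/3)


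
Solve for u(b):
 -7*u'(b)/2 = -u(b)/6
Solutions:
 u(b) = C1*exp(b/21)


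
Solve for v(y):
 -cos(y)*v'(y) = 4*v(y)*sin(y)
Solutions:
 v(y) = C1*cos(y)^4


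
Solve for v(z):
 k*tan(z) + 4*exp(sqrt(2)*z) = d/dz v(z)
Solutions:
 v(z) = C1 - k*log(cos(z)) + 2*sqrt(2)*exp(sqrt(2)*z)


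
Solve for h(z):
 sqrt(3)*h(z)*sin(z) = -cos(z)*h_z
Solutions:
 h(z) = C1*cos(z)^(sqrt(3))


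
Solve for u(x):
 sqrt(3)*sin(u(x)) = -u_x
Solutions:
 u(x) = -acos((-C1 - exp(2*sqrt(3)*x))/(C1 - exp(2*sqrt(3)*x))) + 2*pi
 u(x) = acos((-C1 - exp(2*sqrt(3)*x))/(C1 - exp(2*sqrt(3)*x)))


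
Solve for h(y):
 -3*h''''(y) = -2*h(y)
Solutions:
 h(y) = C1*exp(-2^(1/4)*3^(3/4)*y/3) + C2*exp(2^(1/4)*3^(3/4)*y/3) + C3*sin(2^(1/4)*3^(3/4)*y/3) + C4*cos(2^(1/4)*3^(3/4)*y/3)


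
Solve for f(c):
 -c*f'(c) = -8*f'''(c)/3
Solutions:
 f(c) = C1 + Integral(C2*airyai(3^(1/3)*c/2) + C3*airybi(3^(1/3)*c/2), c)


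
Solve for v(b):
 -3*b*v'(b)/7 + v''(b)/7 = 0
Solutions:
 v(b) = C1 + C2*erfi(sqrt(6)*b/2)


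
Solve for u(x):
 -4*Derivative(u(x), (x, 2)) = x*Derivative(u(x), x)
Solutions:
 u(x) = C1 + C2*erf(sqrt(2)*x/4)


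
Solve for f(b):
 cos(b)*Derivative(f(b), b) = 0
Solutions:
 f(b) = C1


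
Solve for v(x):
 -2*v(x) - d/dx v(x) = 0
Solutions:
 v(x) = C1*exp(-2*x)


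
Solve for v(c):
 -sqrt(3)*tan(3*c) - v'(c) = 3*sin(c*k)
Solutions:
 v(c) = C1 - 3*Piecewise((-cos(c*k)/k, Ne(k, 0)), (0, True)) + sqrt(3)*log(cos(3*c))/3


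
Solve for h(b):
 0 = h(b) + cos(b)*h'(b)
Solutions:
 h(b) = C1*sqrt(sin(b) - 1)/sqrt(sin(b) + 1)


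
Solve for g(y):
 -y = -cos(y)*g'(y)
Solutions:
 g(y) = C1 + Integral(y/cos(y), y)


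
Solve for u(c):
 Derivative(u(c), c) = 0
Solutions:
 u(c) = C1


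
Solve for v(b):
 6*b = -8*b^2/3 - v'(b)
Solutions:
 v(b) = C1 - 8*b^3/9 - 3*b^2


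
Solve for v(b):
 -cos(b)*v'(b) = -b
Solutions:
 v(b) = C1 + Integral(b/cos(b), b)


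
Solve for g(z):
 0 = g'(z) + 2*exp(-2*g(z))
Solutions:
 g(z) = log(-sqrt(C1 - 4*z))
 g(z) = log(C1 - 4*z)/2


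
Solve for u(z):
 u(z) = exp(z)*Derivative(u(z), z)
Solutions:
 u(z) = C1*exp(-exp(-z))


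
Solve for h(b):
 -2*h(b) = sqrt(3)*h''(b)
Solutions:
 h(b) = C1*sin(sqrt(2)*3^(3/4)*b/3) + C2*cos(sqrt(2)*3^(3/4)*b/3)


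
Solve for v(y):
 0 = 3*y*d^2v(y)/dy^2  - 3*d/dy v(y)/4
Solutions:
 v(y) = C1 + C2*y^(5/4)


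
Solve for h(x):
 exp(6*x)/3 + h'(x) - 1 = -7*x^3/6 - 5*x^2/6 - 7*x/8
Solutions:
 h(x) = C1 - 7*x^4/24 - 5*x^3/18 - 7*x^2/16 + x - exp(6*x)/18


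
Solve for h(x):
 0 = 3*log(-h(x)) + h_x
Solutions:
 -li(-h(x)) = C1 - 3*x


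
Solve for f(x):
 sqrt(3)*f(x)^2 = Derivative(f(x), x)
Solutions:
 f(x) = -1/(C1 + sqrt(3)*x)


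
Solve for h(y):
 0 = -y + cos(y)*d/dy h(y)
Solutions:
 h(y) = C1 + Integral(y/cos(y), y)


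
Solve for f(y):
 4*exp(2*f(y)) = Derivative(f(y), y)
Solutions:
 f(y) = log(-sqrt(-1/(C1 + 4*y))) - log(2)/2
 f(y) = log(-1/(C1 + 4*y))/2 - log(2)/2


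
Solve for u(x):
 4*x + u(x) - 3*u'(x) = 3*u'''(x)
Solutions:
 u(x) = C1*exp(-x*(-2*18^(1/3)/(3 + sqrt(21))^(1/3) + 12^(1/3)*(3 + sqrt(21))^(1/3))/12)*sin(2^(1/3)*3^(1/6)*x*(6/(3 + sqrt(21))^(1/3) + 2^(1/3)*3^(2/3)*(3 + sqrt(21))^(1/3))/12) + C2*exp(-x*(-2*18^(1/3)/(3 + sqrt(21))^(1/3) + 12^(1/3)*(3 + sqrt(21))^(1/3))/12)*cos(2^(1/3)*3^(1/6)*x*(6/(3 + sqrt(21))^(1/3) + 2^(1/3)*3^(2/3)*(3 + sqrt(21))^(1/3))/12) + C3*exp(x*(-2*18^(1/3)/(3 + sqrt(21))^(1/3) + 12^(1/3)*(3 + sqrt(21))^(1/3))/6) - 4*x - 12


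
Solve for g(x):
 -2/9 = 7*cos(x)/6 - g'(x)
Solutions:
 g(x) = C1 + 2*x/9 + 7*sin(x)/6


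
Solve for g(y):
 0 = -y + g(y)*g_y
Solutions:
 g(y) = -sqrt(C1 + y^2)
 g(y) = sqrt(C1 + y^2)


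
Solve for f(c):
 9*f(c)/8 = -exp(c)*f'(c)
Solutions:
 f(c) = C1*exp(9*exp(-c)/8)


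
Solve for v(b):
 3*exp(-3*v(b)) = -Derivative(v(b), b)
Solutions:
 v(b) = log(C1 - 9*b)/3
 v(b) = log((-3^(1/3) - 3^(5/6)*I)*(C1 - 3*b)^(1/3)/2)
 v(b) = log((-3^(1/3) + 3^(5/6)*I)*(C1 - 3*b)^(1/3)/2)


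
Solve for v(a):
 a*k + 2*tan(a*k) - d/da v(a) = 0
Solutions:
 v(a) = C1 + a^2*k/2 + 2*Piecewise((-log(cos(a*k))/k, Ne(k, 0)), (0, True))


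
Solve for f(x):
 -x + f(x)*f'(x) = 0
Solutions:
 f(x) = -sqrt(C1 + x^2)
 f(x) = sqrt(C1 + x^2)


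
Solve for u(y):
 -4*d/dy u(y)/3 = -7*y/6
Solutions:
 u(y) = C1 + 7*y^2/16


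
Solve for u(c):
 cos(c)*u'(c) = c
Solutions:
 u(c) = C1 + Integral(c/cos(c), c)


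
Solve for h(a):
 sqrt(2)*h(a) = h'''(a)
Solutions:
 h(a) = C3*exp(2^(1/6)*a) + (C1*sin(2^(1/6)*sqrt(3)*a/2) + C2*cos(2^(1/6)*sqrt(3)*a/2))*exp(-2^(1/6)*a/2)


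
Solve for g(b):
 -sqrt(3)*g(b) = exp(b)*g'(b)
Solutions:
 g(b) = C1*exp(sqrt(3)*exp(-b))


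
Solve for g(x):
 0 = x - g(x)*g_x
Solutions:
 g(x) = -sqrt(C1 + x^2)
 g(x) = sqrt(C1 + x^2)


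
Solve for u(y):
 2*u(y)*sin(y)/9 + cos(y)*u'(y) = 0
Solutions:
 u(y) = C1*cos(y)^(2/9)


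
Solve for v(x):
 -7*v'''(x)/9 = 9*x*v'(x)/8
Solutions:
 v(x) = C1 + Integral(C2*airyai(-3*3^(1/3)*7^(2/3)*x/14) + C3*airybi(-3*3^(1/3)*7^(2/3)*x/14), x)


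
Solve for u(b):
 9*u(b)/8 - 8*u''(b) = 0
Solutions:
 u(b) = C1*exp(-3*b/8) + C2*exp(3*b/8)


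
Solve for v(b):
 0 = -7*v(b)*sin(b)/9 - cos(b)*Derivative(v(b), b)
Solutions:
 v(b) = C1*cos(b)^(7/9)


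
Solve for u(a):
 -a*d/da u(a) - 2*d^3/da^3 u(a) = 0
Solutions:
 u(a) = C1 + Integral(C2*airyai(-2^(2/3)*a/2) + C3*airybi(-2^(2/3)*a/2), a)


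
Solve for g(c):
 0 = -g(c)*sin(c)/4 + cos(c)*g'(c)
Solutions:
 g(c) = C1/cos(c)^(1/4)


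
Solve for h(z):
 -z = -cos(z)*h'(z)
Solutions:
 h(z) = C1 + Integral(z/cos(z), z)


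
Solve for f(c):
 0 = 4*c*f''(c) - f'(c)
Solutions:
 f(c) = C1 + C2*c^(5/4)


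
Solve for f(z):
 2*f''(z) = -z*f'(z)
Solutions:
 f(z) = C1 + C2*erf(z/2)


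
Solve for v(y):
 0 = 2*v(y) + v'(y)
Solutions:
 v(y) = C1*exp(-2*y)


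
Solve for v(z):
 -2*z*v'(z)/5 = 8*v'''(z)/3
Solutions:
 v(z) = C1 + Integral(C2*airyai(-150^(1/3)*z/10) + C3*airybi(-150^(1/3)*z/10), z)


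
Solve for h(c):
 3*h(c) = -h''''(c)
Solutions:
 h(c) = (C1*sin(sqrt(2)*3^(1/4)*c/2) + C2*cos(sqrt(2)*3^(1/4)*c/2))*exp(-sqrt(2)*3^(1/4)*c/2) + (C3*sin(sqrt(2)*3^(1/4)*c/2) + C4*cos(sqrt(2)*3^(1/4)*c/2))*exp(sqrt(2)*3^(1/4)*c/2)


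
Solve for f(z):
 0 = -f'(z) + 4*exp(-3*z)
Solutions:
 f(z) = C1 - 4*exp(-3*z)/3


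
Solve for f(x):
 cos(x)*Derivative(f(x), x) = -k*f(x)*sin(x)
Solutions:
 f(x) = C1*exp(k*log(cos(x)))


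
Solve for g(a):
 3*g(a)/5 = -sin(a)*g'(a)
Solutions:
 g(a) = C1*(cos(a) + 1)^(3/10)/(cos(a) - 1)^(3/10)


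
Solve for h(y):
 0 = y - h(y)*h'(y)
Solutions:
 h(y) = -sqrt(C1 + y^2)
 h(y) = sqrt(C1 + y^2)


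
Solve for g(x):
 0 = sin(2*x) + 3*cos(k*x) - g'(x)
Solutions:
 g(x) = C1 - cos(2*x)/2 + 3*sin(k*x)/k


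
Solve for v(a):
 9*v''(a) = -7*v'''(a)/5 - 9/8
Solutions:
 v(a) = C1 + C2*a + C3*exp(-45*a/7) - a^2/16


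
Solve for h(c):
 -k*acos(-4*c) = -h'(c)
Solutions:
 h(c) = C1 + k*(c*acos(-4*c) + sqrt(1 - 16*c^2)/4)


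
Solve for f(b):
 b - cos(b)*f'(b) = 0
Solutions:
 f(b) = C1 + Integral(b/cos(b), b)


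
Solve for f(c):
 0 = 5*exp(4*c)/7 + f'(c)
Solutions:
 f(c) = C1 - 5*exp(4*c)/28


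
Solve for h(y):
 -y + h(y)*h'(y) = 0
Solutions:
 h(y) = -sqrt(C1 + y^2)
 h(y) = sqrt(C1 + y^2)


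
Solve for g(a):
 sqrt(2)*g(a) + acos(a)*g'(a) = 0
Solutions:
 g(a) = C1*exp(-sqrt(2)*Integral(1/acos(a), a))


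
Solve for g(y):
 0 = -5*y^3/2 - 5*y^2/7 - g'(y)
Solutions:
 g(y) = C1 - 5*y^4/8 - 5*y^3/21


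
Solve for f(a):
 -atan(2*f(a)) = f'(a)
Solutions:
 Integral(1/atan(2*_y), (_y, f(a))) = C1 - a


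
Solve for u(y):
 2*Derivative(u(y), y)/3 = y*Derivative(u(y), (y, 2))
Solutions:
 u(y) = C1 + C2*y^(5/3)


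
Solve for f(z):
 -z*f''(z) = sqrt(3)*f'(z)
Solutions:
 f(z) = C1 + C2*z^(1 - sqrt(3))


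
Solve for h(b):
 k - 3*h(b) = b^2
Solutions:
 h(b) = -b^2/3 + k/3


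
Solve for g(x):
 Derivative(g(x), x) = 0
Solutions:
 g(x) = C1


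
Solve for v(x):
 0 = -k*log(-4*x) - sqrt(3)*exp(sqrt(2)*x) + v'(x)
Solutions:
 v(x) = C1 + k*x*log(-x) + k*x*(-1 + 2*log(2)) + sqrt(6)*exp(sqrt(2)*x)/2


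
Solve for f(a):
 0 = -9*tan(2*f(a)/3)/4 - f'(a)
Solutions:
 f(a) = -3*asin(C1*exp(-3*a/2))/2 + 3*pi/2
 f(a) = 3*asin(C1*exp(-3*a/2))/2


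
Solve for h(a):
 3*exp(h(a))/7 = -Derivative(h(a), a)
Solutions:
 h(a) = log(1/(C1 + 3*a)) + log(7)


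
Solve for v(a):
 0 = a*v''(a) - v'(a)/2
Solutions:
 v(a) = C1 + C2*a^(3/2)


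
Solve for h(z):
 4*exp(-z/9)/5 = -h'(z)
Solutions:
 h(z) = C1 + 36*exp(-z/9)/5


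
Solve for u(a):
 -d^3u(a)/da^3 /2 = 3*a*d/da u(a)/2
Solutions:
 u(a) = C1 + Integral(C2*airyai(-3^(1/3)*a) + C3*airybi(-3^(1/3)*a), a)


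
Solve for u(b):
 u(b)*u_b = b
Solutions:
 u(b) = -sqrt(C1 + b^2)
 u(b) = sqrt(C1 + b^2)


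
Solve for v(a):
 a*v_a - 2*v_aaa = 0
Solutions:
 v(a) = C1 + Integral(C2*airyai(2^(2/3)*a/2) + C3*airybi(2^(2/3)*a/2), a)


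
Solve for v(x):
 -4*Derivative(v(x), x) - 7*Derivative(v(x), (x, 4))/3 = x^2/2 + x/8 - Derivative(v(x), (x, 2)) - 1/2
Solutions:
 v(x) = C1 + C2*exp(7^(1/3)*x*(7^(1/3)/(sqrt(1757) + 42)^(1/3) + (sqrt(1757) + 42)^(1/3))/14)*sin(sqrt(3)*7^(1/3)*x*(-(sqrt(1757) + 42)^(1/3) + 7^(1/3)/(sqrt(1757) + 42)^(1/3))/14) + C3*exp(7^(1/3)*x*(7^(1/3)/(sqrt(1757) + 42)^(1/3) + (sqrt(1757) + 42)^(1/3))/14)*cos(sqrt(3)*7^(1/3)*x*(-(sqrt(1757) + 42)^(1/3) + 7^(1/3)/(sqrt(1757) + 42)^(1/3))/14) + C4*exp(-7^(1/3)*x*(7^(1/3)/(sqrt(1757) + 42)^(1/3) + (sqrt(1757) + 42)^(1/3))/7) - x^3/24 - 3*x^2/64 + 13*x/128


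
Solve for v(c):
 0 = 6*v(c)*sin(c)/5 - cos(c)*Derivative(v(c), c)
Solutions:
 v(c) = C1/cos(c)^(6/5)


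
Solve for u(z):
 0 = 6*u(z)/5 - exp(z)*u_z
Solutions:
 u(z) = C1*exp(-6*exp(-z)/5)


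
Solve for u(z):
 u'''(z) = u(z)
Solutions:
 u(z) = C3*exp(z) + (C1*sin(sqrt(3)*z/2) + C2*cos(sqrt(3)*z/2))*exp(-z/2)


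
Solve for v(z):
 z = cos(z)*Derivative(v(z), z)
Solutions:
 v(z) = C1 + Integral(z/cos(z), z)


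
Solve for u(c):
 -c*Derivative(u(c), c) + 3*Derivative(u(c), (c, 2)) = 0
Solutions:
 u(c) = C1 + C2*erfi(sqrt(6)*c/6)


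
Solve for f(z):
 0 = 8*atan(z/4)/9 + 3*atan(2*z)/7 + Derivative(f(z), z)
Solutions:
 f(z) = C1 - 8*z*atan(z/4)/9 - 3*z*atan(2*z)/7 + 16*log(z^2 + 16)/9 + 3*log(4*z^2 + 1)/28


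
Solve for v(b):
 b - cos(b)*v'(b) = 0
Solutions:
 v(b) = C1 + Integral(b/cos(b), b)


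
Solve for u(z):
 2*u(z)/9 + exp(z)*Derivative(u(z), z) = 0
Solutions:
 u(z) = C1*exp(2*exp(-z)/9)


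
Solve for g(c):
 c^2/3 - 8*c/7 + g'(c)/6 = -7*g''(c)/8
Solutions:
 g(c) = C1 + C2*exp(-4*c/21) - 2*c^3/3 + 195*c^2/14 - 585*c/4


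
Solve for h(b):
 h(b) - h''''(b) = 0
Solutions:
 h(b) = C1*exp(-b) + C2*exp(b) + C3*sin(b) + C4*cos(b)


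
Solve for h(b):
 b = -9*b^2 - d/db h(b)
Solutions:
 h(b) = C1 - 3*b^3 - b^2/2


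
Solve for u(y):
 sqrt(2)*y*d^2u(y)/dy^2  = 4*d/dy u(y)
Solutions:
 u(y) = C1 + C2*y^(1 + 2*sqrt(2))


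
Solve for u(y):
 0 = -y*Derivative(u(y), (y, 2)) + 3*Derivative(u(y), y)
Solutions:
 u(y) = C1 + C2*y^4


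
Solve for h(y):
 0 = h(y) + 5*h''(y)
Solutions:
 h(y) = C1*sin(sqrt(5)*y/5) + C2*cos(sqrt(5)*y/5)


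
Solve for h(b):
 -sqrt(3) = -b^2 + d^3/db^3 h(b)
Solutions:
 h(b) = C1 + C2*b + C3*b^2 + b^5/60 - sqrt(3)*b^3/6


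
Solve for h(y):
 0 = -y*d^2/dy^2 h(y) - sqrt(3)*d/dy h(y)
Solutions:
 h(y) = C1 + C2*y^(1 - sqrt(3))


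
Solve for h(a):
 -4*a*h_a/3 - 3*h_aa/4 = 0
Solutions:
 h(a) = C1 + C2*erf(2*sqrt(2)*a/3)


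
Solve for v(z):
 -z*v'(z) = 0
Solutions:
 v(z) = C1


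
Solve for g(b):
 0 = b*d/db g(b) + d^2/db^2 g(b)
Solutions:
 g(b) = C1 + C2*erf(sqrt(2)*b/2)


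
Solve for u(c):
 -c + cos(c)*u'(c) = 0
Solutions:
 u(c) = C1 + Integral(c/cos(c), c)


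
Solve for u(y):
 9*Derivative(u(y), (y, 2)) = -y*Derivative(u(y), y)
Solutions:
 u(y) = C1 + C2*erf(sqrt(2)*y/6)


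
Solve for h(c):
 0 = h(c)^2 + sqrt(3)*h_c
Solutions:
 h(c) = 3/(C1 + sqrt(3)*c)


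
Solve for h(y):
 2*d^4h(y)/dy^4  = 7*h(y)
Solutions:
 h(y) = C1*exp(-2^(3/4)*7^(1/4)*y/2) + C2*exp(2^(3/4)*7^(1/4)*y/2) + C3*sin(2^(3/4)*7^(1/4)*y/2) + C4*cos(2^(3/4)*7^(1/4)*y/2)


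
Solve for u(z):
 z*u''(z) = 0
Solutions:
 u(z) = C1 + C2*z


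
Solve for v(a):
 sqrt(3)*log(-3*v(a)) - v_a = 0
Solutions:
 -sqrt(3)*Integral(1/(log(-_y) + log(3)), (_y, v(a)))/3 = C1 - a


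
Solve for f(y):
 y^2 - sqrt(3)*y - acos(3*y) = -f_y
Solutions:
 f(y) = C1 - y^3/3 + sqrt(3)*y^2/2 + y*acos(3*y) - sqrt(1 - 9*y^2)/3


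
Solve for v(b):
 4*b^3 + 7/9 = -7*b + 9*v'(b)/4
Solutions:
 v(b) = C1 + 4*b^4/9 + 14*b^2/9 + 28*b/81


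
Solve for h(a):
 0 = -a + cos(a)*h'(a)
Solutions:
 h(a) = C1 + Integral(a/cos(a), a)


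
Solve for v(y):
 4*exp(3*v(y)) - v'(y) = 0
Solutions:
 v(y) = log(-1/(C1 + 12*y))/3
 v(y) = log((-1/(C1 + 4*y))^(1/3)*(-3^(2/3) - 3*3^(1/6)*I)/6)
 v(y) = log((-1/(C1 + 4*y))^(1/3)*(-3^(2/3) + 3*3^(1/6)*I)/6)


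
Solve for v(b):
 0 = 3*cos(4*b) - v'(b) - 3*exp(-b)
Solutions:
 v(b) = C1 + 3*sin(4*b)/4 + 3*exp(-b)


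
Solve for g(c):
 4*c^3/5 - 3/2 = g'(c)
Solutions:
 g(c) = C1 + c^4/5 - 3*c/2


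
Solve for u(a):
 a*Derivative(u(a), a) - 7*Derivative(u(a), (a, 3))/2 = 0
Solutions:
 u(a) = C1 + Integral(C2*airyai(2^(1/3)*7^(2/3)*a/7) + C3*airybi(2^(1/3)*7^(2/3)*a/7), a)


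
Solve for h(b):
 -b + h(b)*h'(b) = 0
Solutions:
 h(b) = -sqrt(C1 + b^2)
 h(b) = sqrt(C1 + b^2)


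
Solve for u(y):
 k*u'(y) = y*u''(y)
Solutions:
 u(y) = C1 + y^(re(k) + 1)*(C2*sin(log(y)*Abs(im(k))) + C3*cos(log(y)*im(k)))


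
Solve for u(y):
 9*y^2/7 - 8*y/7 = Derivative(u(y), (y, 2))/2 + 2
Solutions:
 u(y) = C1 + C2*y + 3*y^4/14 - 8*y^3/21 - 2*y^2


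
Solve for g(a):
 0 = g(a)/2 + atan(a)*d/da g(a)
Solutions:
 g(a) = C1*exp(-Integral(1/atan(a), a)/2)


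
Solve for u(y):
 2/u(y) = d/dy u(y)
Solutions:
 u(y) = -sqrt(C1 + 4*y)
 u(y) = sqrt(C1 + 4*y)


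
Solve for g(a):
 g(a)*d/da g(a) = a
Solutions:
 g(a) = -sqrt(C1 + a^2)
 g(a) = sqrt(C1 + a^2)


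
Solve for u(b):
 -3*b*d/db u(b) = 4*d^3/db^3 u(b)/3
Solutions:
 u(b) = C1 + Integral(C2*airyai(-2^(1/3)*3^(2/3)*b/2) + C3*airybi(-2^(1/3)*3^(2/3)*b/2), b)


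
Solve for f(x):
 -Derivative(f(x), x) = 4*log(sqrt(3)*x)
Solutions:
 f(x) = C1 - 4*x*log(x) - x*log(9) + 4*x


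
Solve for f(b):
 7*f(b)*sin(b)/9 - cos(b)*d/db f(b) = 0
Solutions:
 f(b) = C1/cos(b)^(7/9)


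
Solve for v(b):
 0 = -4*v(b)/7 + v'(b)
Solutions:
 v(b) = C1*exp(4*b/7)


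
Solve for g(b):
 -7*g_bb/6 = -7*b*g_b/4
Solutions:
 g(b) = C1 + C2*erfi(sqrt(3)*b/2)


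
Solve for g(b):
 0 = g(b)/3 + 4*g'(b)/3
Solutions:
 g(b) = C1*exp(-b/4)


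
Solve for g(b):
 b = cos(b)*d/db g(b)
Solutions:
 g(b) = C1 + Integral(b/cos(b), b)


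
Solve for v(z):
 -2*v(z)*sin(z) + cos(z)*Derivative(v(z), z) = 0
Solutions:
 v(z) = C1/cos(z)^2


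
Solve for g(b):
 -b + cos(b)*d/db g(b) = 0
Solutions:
 g(b) = C1 + Integral(b/cos(b), b)


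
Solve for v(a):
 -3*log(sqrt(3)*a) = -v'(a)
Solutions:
 v(a) = C1 + 3*a*log(a) - 3*a + 3*a*log(3)/2


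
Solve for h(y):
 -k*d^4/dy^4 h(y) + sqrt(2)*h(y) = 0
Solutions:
 h(y) = C1*exp(-2^(1/8)*y*(1/k)^(1/4)) + C2*exp(2^(1/8)*y*(1/k)^(1/4)) + C3*exp(-2^(1/8)*I*y*(1/k)^(1/4)) + C4*exp(2^(1/8)*I*y*(1/k)^(1/4))


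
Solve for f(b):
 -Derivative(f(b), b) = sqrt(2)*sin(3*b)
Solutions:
 f(b) = C1 + sqrt(2)*cos(3*b)/3


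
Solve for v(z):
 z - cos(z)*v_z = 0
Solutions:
 v(z) = C1 + Integral(z/cos(z), z)


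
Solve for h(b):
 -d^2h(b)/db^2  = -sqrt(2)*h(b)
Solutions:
 h(b) = C1*exp(-2^(1/4)*b) + C2*exp(2^(1/4)*b)


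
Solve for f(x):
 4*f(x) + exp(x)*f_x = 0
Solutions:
 f(x) = C1*exp(4*exp(-x))


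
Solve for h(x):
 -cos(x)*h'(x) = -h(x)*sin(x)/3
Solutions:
 h(x) = C1/cos(x)^(1/3)


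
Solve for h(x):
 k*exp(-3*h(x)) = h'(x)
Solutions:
 h(x) = log(C1 + 3*k*x)/3
 h(x) = log((-3^(1/3) - 3^(5/6)*I)*(C1 + k*x)^(1/3)/2)
 h(x) = log((-3^(1/3) + 3^(5/6)*I)*(C1 + k*x)^(1/3)/2)


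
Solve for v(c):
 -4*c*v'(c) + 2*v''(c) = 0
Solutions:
 v(c) = C1 + C2*erfi(c)


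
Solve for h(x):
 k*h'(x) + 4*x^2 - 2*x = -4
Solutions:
 h(x) = C1 - 4*x^3/(3*k) + x^2/k - 4*x/k


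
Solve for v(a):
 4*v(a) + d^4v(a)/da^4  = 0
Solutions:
 v(a) = (C1*sin(a) + C2*cos(a))*exp(-a) + (C3*sin(a) + C4*cos(a))*exp(a)


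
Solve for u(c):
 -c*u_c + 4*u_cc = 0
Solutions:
 u(c) = C1 + C2*erfi(sqrt(2)*c/4)


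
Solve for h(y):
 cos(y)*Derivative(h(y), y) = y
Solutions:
 h(y) = C1 + Integral(y/cos(y), y)


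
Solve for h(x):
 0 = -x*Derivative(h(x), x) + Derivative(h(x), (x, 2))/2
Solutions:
 h(x) = C1 + C2*erfi(x)


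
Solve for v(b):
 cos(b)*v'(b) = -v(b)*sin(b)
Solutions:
 v(b) = C1*cos(b)


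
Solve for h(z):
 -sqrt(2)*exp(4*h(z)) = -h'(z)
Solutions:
 h(z) = log(-(-1/(C1 + 4*sqrt(2)*z))^(1/4))
 h(z) = log(-1/(C1 + 4*sqrt(2)*z))/4
 h(z) = log(-I*(-1/(C1 + 4*sqrt(2)*z))^(1/4))
 h(z) = log(I*(-1/(C1 + 4*sqrt(2)*z))^(1/4))


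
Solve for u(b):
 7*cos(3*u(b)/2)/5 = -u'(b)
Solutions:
 7*b/5 - log(sin(3*u(b)/2) - 1)/3 + log(sin(3*u(b)/2) + 1)/3 = C1


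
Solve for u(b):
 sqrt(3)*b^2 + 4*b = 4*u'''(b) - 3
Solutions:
 u(b) = C1 + C2*b + C3*b^2 + sqrt(3)*b^5/240 + b^4/24 + b^3/8


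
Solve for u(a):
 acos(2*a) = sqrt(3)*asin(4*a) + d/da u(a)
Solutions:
 u(a) = C1 + a*acos(2*a) - sqrt(1 - 4*a^2)/2 - sqrt(3)*(a*asin(4*a) + sqrt(1 - 16*a^2)/4)


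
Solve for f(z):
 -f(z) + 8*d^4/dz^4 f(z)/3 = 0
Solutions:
 f(z) = C1*exp(-6^(1/4)*z/2) + C2*exp(6^(1/4)*z/2) + C3*sin(6^(1/4)*z/2) + C4*cos(6^(1/4)*z/2)


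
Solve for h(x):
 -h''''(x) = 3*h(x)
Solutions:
 h(x) = (C1*sin(sqrt(2)*3^(1/4)*x/2) + C2*cos(sqrt(2)*3^(1/4)*x/2))*exp(-sqrt(2)*3^(1/4)*x/2) + (C3*sin(sqrt(2)*3^(1/4)*x/2) + C4*cos(sqrt(2)*3^(1/4)*x/2))*exp(sqrt(2)*3^(1/4)*x/2)


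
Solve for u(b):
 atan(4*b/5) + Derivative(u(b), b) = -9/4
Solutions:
 u(b) = C1 - b*atan(4*b/5) - 9*b/4 + 5*log(16*b^2 + 25)/8


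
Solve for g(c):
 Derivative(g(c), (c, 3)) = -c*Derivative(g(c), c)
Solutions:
 g(c) = C1 + Integral(C2*airyai(-c) + C3*airybi(-c), c)


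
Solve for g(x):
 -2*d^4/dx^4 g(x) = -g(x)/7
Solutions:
 g(x) = C1*exp(-14^(3/4)*x/14) + C2*exp(14^(3/4)*x/14) + C3*sin(14^(3/4)*x/14) + C4*cos(14^(3/4)*x/14)


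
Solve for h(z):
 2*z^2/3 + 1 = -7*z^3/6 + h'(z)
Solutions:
 h(z) = C1 + 7*z^4/24 + 2*z^3/9 + z


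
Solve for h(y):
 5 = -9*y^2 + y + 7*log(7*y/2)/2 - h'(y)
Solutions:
 h(y) = C1 - 3*y^3 + y^2/2 + 7*y*log(y)/2 - 17*y/2 - 4*y*log(2) + y*log(14)/2 + 3*y*log(7)


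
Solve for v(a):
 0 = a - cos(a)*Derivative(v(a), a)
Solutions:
 v(a) = C1 + Integral(a/cos(a), a)


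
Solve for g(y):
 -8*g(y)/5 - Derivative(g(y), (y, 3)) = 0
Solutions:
 g(y) = C3*exp(-2*5^(2/3)*y/5) + (C1*sin(sqrt(3)*5^(2/3)*y/5) + C2*cos(sqrt(3)*5^(2/3)*y/5))*exp(5^(2/3)*y/5)


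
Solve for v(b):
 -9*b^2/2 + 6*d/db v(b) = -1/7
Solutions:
 v(b) = C1 + b^3/4 - b/42


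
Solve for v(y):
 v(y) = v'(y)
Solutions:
 v(y) = C1*exp(y)


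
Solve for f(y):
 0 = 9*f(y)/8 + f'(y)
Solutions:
 f(y) = C1*exp(-9*y/8)


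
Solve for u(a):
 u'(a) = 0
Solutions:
 u(a) = C1


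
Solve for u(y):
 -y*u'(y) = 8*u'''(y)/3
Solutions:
 u(y) = C1 + Integral(C2*airyai(-3^(1/3)*y/2) + C3*airybi(-3^(1/3)*y/2), y)


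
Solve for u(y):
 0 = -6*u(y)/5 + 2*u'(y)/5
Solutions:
 u(y) = C1*exp(3*y)


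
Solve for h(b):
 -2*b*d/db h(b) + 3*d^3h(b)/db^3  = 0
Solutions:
 h(b) = C1 + Integral(C2*airyai(2^(1/3)*3^(2/3)*b/3) + C3*airybi(2^(1/3)*3^(2/3)*b/3), b)


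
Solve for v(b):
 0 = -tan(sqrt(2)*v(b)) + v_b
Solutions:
 v(b) = sqrt(2)*(pi - asin(C1*exp(sqrt(2)*b)))/2
 v(b) = sqrt(2)*asin(C1*exp(sqrt(2)*b))/2


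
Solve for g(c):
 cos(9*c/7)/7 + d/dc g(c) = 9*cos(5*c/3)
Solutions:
 g(c) = C1 - sin(9*c/7)/9 + 27*sin(5*c/3)/5


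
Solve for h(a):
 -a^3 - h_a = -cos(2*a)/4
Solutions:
 h(a) = C1 - a^4/4 + sin(2*a)/8


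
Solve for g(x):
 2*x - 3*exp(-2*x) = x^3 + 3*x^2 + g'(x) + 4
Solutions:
 g(x) = C1 - x^4/4 - x^3 + x^2 - 4*x + 3*exp(-2*x)/2


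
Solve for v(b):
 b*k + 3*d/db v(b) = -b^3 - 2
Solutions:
 v(b) = C1 - b^4/12 - b^2*k/6 - 2*b/3


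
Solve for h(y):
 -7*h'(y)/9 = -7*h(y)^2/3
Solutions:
 h(y) = -1/(C1 + 3*y)


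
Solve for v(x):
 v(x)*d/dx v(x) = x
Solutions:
 v(x) = -sqrt(C1 + x^2)
 v(x) = sqrt(C1 + x^2)


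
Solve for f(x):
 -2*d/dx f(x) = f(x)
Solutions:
 f(x) = C1*exp(-x/2)


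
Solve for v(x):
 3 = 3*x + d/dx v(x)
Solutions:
 v(x) = C1 - 3*x^2/2 + 3*x


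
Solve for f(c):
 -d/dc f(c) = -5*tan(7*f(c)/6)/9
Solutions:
 f(c) = -6*asin(C1*exp(35*c/54))/7 + 6*pi/7
 f(c) = 6*asin(C1*exp(35*c/54))/7


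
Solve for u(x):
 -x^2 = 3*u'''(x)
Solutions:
 u(x) = C1 + C2*x + C3*x^2 - x^5/180


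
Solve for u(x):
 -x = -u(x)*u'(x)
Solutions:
 u(x) = -sqrt(C1 + x^2)
 u(x) = sqrt(C1 + x^2)


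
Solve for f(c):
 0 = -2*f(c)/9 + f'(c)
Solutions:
 f(c) = C1*exp(2*c/9)


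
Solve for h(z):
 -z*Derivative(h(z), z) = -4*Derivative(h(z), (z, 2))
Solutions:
 h(z) = C1 + C2*erfi(sqrt(2)*z/4)


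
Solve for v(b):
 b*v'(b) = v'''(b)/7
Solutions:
 v(b) = C1 + Integral(C2*airyai(7^(1/3)*b) + C3*airybi(7^(1/3)*b), b)


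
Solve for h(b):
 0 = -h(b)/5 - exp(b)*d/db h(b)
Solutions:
 h(b) = C1*exp(exp(-b)/5)


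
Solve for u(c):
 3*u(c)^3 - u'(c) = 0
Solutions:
 u(c) = -sqrt(2)*sqrt(-1/(C1 + 3*c))/2
 u(c) = sqrt(2)*sqrt(-1/(C1 + 3*c))/2


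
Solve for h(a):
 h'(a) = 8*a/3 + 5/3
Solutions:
 h(a) = C1 + 4*a^2/3 + 5*a/3


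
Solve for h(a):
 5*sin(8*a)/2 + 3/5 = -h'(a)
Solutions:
 h(a) = C1 - 3*a/5 + 5*cos(8*a)/16


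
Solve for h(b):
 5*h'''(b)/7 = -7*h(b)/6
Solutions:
 h(b) = C3*exp(-210^(2/3)*b/30) + (C1*sin(3^(1/6)*70^(2/3)*b/20) + C2*cos(3^(1/6)*70^(2/3)*b/20))*exp(210^(2/3)*b/60)


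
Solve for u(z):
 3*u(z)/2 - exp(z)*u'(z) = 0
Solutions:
 u(z) = C1*exp(-3*exp(-z)/2)


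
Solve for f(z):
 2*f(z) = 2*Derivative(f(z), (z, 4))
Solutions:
 f(z) = C1*exp(-z) + C2*exp(z) + C3*sin(z) + C4*cos(z)


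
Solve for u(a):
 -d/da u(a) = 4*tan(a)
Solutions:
 u(a) = C1 + 4*log(cos(a))


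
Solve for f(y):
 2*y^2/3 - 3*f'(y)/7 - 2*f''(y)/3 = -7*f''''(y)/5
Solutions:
 f(y) = C1 + C2*exp(-y*(4*5^(2/3)*98^(1/3)/(sqrt(5441) + 81)^(1/3) + 140^(1/3)*(sqrt(5441) + 81)^(1/3))/84)*sin(sqrt(3)*y*(-140^(1/3)*(sqrt(5441) + 81)^(1/3) + 4*5^(2/3)*98^(1/3)/(sqrt(5441) + 81)^(1/3))/84) + C3*exp(-y*(4*5^(2/3)*98^(1/3)/(sqrt(5441) + 81)^(1/3) + 140^(1/3)*(sqrt(5441) + 81)^(1/3))/84)*cos(sqrt(3)*y*(-140^(1/3)*(sqrt(5441) + 81)^(1/3) + 4*5^(2/3)*98^(1/3)/(sqrt(5441) + 81)^(1/3))/84) + C4*exp(y*(4*5^(2/3)*98^(1/3)/(sqrt(5441) + 81)^(1/3) + 140^(1/3)*(sqrt(5441) + 81)^(1/3))/42) + 14*y^3/27 - 196*y^2/81 + 5488*y/729
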